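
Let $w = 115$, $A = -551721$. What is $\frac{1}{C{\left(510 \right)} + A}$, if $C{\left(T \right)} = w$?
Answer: $- \frac{1}{551606} \approx -1.8129 \cdot 10^{-6}$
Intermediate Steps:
$C{\left(T \right)} = 115$
$\frac{1}{C{\left(510 \right)} + A} = \frac{1}{115 - 551721} = \frac{1}{-551606} = - \frac{1}{551606}$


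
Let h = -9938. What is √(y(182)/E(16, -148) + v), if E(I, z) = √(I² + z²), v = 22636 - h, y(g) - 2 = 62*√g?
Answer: √(249937044600 + 2770*√1385 + 85870*√252070)/2770 ≈ 180.50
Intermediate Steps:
y(g) = 2 + 62*√g
v = 32574 (v = 22636 - 1*(-9938) = 22636 + 9938 = 32574)
√(y(182)/E(16, -148) + v) = √((2 + 62*√182)/(√(16² + (-148)²)) + 32574) = √((2 + 62*√182)/(√(256 + 21904)) + 32574) = √((2 + 62*√182)/(√22160) + 32574) = √((2 + 62*√182)/((4*√1385)) + 32574) = √((2 + 62*√182)*(√1385/5540) + 32574) = √(√1385*(2 + 62*√182)/5540 + 32574) = √(32574 + √1385*(2 + 62*√182)/5540)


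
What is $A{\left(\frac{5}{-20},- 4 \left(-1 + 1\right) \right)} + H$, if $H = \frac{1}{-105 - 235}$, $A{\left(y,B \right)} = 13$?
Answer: $\frac{4419}{340} \approx 12.997$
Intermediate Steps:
$H = - \frac{1}{340}$ ($H = \frac{1}{-340} = - \frac{1}{340} \approx -0.0029412$)
$A{\left(\frac{5}{-20},- 4 \left(-1 + 1\right) \right)} + H = 13 - \frac{1}{340} = \frac{4419}{340}$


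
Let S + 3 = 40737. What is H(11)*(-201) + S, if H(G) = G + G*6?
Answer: 25257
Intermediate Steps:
S = 40734 (S = -3 + 40737 = 40734)
H(G) = 7*G (H(G) = G + 6*G = 7*G)
H(11)*(-201) + S = (7*11)*(-201) + 40734 = 77*(-201) + 40734 = -15477 + 40734 = 25257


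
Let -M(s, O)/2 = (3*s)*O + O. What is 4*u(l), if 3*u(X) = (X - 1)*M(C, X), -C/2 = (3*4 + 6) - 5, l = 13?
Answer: 32032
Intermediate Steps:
C = -26 (C = -2*((3*4 + 6) - 5) = -2*((12 + 6) - 5) = -2*(18 - 5) = -2*13 = -26)
M(s, O) = -2*O - 6*O*s (M(s, O) = -2*((3*s)*O + O) = -2*(3*O*s + O) = -2*(O + 3*O*s) = -2*O - 6*O*s)
u(X) = 154*X*(-1 + X)/3 (u(X) = ((X - 1)*(-2*X*(1 + 3*(-26))))/3 = ((-1 + X)*(-2*X*(1 - 78)))/3 = ((-1 + X)*(-2*X*(-77)))/3 = ((-1 + X)*(154*X))/3 = (154*X*(-1 + X))/3 = 154*X*(-1 + X)/3)
4*u(l) = 4*((154/3)*13*(-1 + 13)) = 4*((154/3)*13*12) = 4*8008 = 32032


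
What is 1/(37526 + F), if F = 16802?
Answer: 1/54328 ≈ 1.8407e-5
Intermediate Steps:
1/(37526 + F) = 1/(37526 + 16802) = 1/54328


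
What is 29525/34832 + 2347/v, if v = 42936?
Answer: 168679513/186943344 ≈ 0.90230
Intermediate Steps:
29525/34832 + 2347/v = 29525/34832 + 2347/42936 = 168679513/186943344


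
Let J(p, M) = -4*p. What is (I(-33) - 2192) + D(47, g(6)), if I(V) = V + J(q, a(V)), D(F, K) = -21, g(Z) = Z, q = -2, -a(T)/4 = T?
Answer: -2238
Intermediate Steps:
a(T) = -4*T
I(V) = 8 + V (I(V) = V - 4*(-2) = V + 8 = 8 + V)
(I(-33) - 2192) + D(47, g(6)) = ((8 - 33) - 2192) - 21 = (-25 - 2192) - 21 = -2217 - 21 = -2238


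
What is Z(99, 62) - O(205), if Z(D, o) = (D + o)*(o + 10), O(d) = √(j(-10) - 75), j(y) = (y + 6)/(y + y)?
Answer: 11592 - I*√1870/5 ≈ 11592.0 - 8.6487*I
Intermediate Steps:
j(y) = (6 + y)/(2*y) (j(y) = (6 + y)/((2*y)) = (6 + y)*(1/(2*y)) = (6 + y)/(2*y))
O(d) = I*√1870/5 (O(d) = √((½)*(6 - 10)/(-10) - 75) = √((½)*(-⅒)*(-4) - 75) = √(⅕ - 75) = √(-374/5) = I*√1870/5)
Z(D, o) = (10 + o)*(D + o) (Z(D, o) = (D + o)*(10 + o) = (10 + o)*(D + o))
Z(99, 62) - O(205) = (62² + 10*99 + 10*62 + 99*62) - I*√1870/5 = (3844 + 990 + 620 + 6138) - I*√1870/5 = 11592 - I*√1870/5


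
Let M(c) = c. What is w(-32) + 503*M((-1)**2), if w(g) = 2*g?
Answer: 439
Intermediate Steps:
w(-32) + 503*M((-1)**2) = 2*(-32) + 503*(-1)**2 = -64 + 503*1 = -64 + 503 = 439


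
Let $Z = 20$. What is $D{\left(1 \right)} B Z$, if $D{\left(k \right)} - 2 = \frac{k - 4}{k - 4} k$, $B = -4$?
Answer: $-240$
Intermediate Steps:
$D{\left(k \right)} = 2 + k$ ($D{\left(k \right)} = 2 + \frac{k - 4}{k - 4} k = 2 + \frac{-4 + k}{-4 + k} k = 2 + 1 k = 2 + k$)
$D{\left(1 \right)} B Z = \left(2 + 1\right) \left(-4\right) 20 = 3 \left(-4\right) 20 = \left(-12\right) 20 = -240$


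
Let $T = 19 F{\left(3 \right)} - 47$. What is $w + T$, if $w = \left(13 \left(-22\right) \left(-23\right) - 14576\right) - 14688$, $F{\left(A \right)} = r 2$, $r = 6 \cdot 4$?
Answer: $-21821$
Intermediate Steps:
$r = 24$
$F{\left(A \right)} = 48$ ($F{\left(A \right)} = 24 \cdot 2 = 48$)
$w = -22686$ ($w = \left(\left(-286\right) \left(-23\right) - 14576\right) - 14688 = \left(6578 - 14576\right) - 14688 = -7998 - 14688 = -22686$)
$T = 865$ ($T = 19 \cdot 48 - 47 = 912 - 47 = 865$)
$w + T = -22686 + 865 = -21821$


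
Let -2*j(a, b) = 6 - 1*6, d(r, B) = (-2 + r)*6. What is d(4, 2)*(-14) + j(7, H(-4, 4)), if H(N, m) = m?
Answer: -168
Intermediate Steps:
d(r, B) = -12 + 6*r
j(a, b) = 0 (j(a, b) = -(6 - 1*6)/2 = -(6 - 6)/2 = -½*0 = 0)
d(4, 2)*(-14) + j(7, H(-4, 4)) = (-12 + 6*4)*(-14) + 0 = (-12 + 24)*(-14) + 0 = 12*(-14) + 0 = -168 + 0 = -168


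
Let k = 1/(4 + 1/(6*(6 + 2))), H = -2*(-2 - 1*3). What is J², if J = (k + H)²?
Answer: 15307531050256/1387488001 ≈ 11033.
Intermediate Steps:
H = 10 (H = -2*(-2 - 3) = -2*(-5) = 10)
k = 48/193 (k = 1/(4 + 1/(6*8)) = 1/(4 + 1/48) = 1/(193/48) = 48/193 ≈ 0.24870)
J = 3912484/37249 (J = (48/193 + 10)² = (1978/193)² = 3912484/37249 ≈ 105.04)
J² = (3912484/37249)² = 15307531050256/1387488001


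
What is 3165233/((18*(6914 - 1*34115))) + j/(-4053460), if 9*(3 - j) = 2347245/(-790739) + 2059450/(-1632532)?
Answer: -4140630766702730173212703/640498530841930193166360 ≈ -6.4647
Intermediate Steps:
j = 20157460739443/5809080245166 (j = 3 - (2347245/(-790739) + 2059450/(-1632532))/9 = 3 - (2347245*(-1/790739) + 2059450*(-1/1632532))/9 = 3 - (-2347245/790739 - 1029725/816266)/9 = 3 - 1/9*(-2730220003945/645453360574) = 3 + 2730220003945/5809080245166 = 20157460739443/5809080245166 ≈ 3.4700)
3165233/((18*(6914 - 1*34115))) + j/(-4053460) = 3165233/((18*(6914 - 1*34115))) + (20157460739443/5809080245166)/(-4053460) = 3165233/((18*(6914 - 34115))) + (20157460739443/5809080245166)*(-1/4053460) = 3165233/((18*(-27201))) - 20157460739443/23546874410570574360 = 3165233/(-489618) - 20157460739443/23546874410570574360 = 3165233*(-1/489618) - 20157460739443/23546874410570574360 = -3165233/489618 - 20157460739443/23546874410570574360 = -4140630766702730173212703/640498530841930193166360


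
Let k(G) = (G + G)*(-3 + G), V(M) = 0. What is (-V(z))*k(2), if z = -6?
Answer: 0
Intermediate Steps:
k(G) = 2*G*(-3 + G) (k(G) = (2*G)*(-3 + G) = 2*G*(-3 + G))
(-V(z))*k(2) = (-1*0)*(2*2*(-3 + 2)) = 0*(2*2*(-1)) = 0*(-4) = 0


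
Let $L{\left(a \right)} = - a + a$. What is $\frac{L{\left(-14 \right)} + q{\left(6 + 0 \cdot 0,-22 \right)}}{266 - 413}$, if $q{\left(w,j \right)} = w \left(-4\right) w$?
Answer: $\frac{48}{49} \approx 0.97959$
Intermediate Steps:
$q{\left(w,j \right)} = - 4 w^{2}$ ($q{\left(w,j \right)} = - 4 w w = - 4 w^{2}$)
$L{\left(a \right)} = 0$
$\frac{L{\left(-14 \right)} + q{\left(6 + 0 \cdot 0,-22 \right)}}{266 - 413} = \frac{0 - 4 \left(6 + 0 \cdot 0\right)^{2}}{266 - 413} = \frac{0 - 4 \left(6 + 0\right)^{2}}{-147} = \left(0 - 4 \cdot 6^{2}\right) \left(- \frac{1}{147}\right) = \left(0 - 144\right) \left(- \frac{1}{147}\right) = \left(-144\right) \left(- \frac{1}{147}\right) = \frac{48}{49}$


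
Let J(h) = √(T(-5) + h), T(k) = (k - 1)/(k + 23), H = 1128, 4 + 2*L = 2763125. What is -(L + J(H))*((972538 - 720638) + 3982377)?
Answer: -11699819698517/2 - 4234277*√10149/3 ≈ -5.8501e+12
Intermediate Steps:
L = 2763121/2 (L = -2 + (½)*2763125 = -2 + 2763125/2 = 2763121/2 ≈ 1.3816e+6)
T(k) = (-1 + k)/(23 + k)
J(h) = √(-⅓ + h) (J(h) = √((-1 - 5)/(23 - 5) + h) = √(-6/18 + h) = √((1/18)*(-6) + h) = √(-⅓ + h))
-(L + J(H))*((972538 - 720638) + 3982377) = -(2763121/2 + √(-3 + 9*1128)/3)*((972538 - 720638) + 3982377) = -(2763121/2 + √(-3 + 10152)/3)*(251900 + 3982377) = -(2763121/2 + √10149/3)*4234277 = -(11699819698517/2 + 4234277*√10149/3) = -11699819698517/2 - 4234277*√10149/3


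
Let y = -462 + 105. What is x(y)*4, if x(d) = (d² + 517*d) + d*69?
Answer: -327012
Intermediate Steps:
y = -357
x(d) = d² + 586*d (x(d) = (d² + 517*d) + 69*d = d² + 586*d)
x(y)*4 = -357*(586 - 357)*4 = -357*229*4 = -81753*4 = -327012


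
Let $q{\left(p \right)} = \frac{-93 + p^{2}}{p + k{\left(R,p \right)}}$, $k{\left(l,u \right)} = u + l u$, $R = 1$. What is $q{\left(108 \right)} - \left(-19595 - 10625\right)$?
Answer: $\frac{3267617}{108} \approx 30256.0$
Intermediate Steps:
$q{\left(p \right)} = \frac{-93 + p^{2}}{3 p}$ ($q{\left(p \right)} = \frac{-93 + p^{2}}{p + p \left(1 + 1\right)} = \frac{-93 + p^{2}}{p + p 2} = \frac{-93 + p^{2}}{p + 2 p} = \frac{-93 + p^{2}}{3 p}$)
$q{\left(108 \right)} - \left(-19595 - 10625\right) = \left(- \frac{31}{108} + \frac{1}{3} \cdot 108\right) - \left(-19595 - 10625\right) = \left(\left(-31\right) \frac{1}{108} + 36\right) - -30220 = \left(- \frac{31}{108} + 36\right) + 30220 = \frac{3857}{108} + 30220 = \frac{3267617}{108}$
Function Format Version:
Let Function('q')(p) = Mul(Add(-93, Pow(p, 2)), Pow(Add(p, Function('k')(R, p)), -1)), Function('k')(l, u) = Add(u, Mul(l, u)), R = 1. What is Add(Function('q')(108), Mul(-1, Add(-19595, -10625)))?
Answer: Rational(3267617, 108) ≈ 30256.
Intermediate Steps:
Function('q')(p) = Mul(Rational(1, 3), Pow(p, -1), Add(-93, Pow(p, 2))) (Function('q')(p) = Mul(Add(-93, Pow(p, 2)), Pow(Add(p, Mul(p, Add(1, 1))), -1)) = Mul(Add(-93, Pow(p, 2)), Pow(Add(p, Mul(p, 2)), -1)) = Mul(Add(-93, Pow(p, 2)), Pow(Add(p, Mul(2, p)), -1)) = Mul(Add(-93, Pow(p, 2)), Pow(Mul(3, p), -1)) = Mul(Add(-93, Pow(p, 2)), Mul(Rational(1, 3), Pow(p, -1))) = Mul(Rational(1, 3), Pow(p, -1), Add(-93, Pow(p, 2))))
Add(Function('q')(108), Mul(-1, Add(-19595, -10625))) = Add(Add(Mul(-31, Pow(108, -1)), Mul(Rational(1, 3), 108)), Mul(-1, Add(-19595, -10625))) = Add(Add(Mul(-31, Rational(1, 108)), 36), Mul(-1, -30220)) = Add(Add(Rational(-31, 108), 36), 30220) = Add(Rational(3857, 108), 30220) = Rational(3267617, 108)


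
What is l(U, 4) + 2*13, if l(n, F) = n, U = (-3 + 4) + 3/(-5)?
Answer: 132/5 ≈ 26.400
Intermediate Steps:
U = ⅖ (U = 1 + 3*(-⅕) = 1 - ⅗ = ⅖ ≈ 0.40000)
l(U, 4) + 2*13 = ⅖ + 2*13 = ⅖ + 26 = 132/5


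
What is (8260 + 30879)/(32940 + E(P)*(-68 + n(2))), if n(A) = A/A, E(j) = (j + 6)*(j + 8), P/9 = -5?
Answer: -39139/63741 ≈ -0.61403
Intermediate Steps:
P = -45 (P = 9*(-5) = -45)
E(j) = (6 + j)*(8 + j)
n(A) = 1
(8260 + 30879)/(32940 + E(P)*(-68 + n(2))) = (8260 + 30879)/(32940 + (48 + (-45)² + 14*(-45))*(-68 + 1)) = 39139/(32940 + (48 + 2025 - 630)*(-67)) = 39139/(32940 + 1443*(-67)) = 39139/(32940 - 96681) = 39139/(-63741) = 39139*(-1/63741) = -39139/63741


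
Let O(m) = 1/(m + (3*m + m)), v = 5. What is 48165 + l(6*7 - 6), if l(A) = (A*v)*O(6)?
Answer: 48171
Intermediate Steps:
O(m) = 1/(5*m) (O(m) = 1/(m + 4*m) = 1/(5*m))
l(A) = A/6 (l(A) = (A*5)*((⅕)/6) = (5*A)*((⅕)*(⅙)) = (5*A)*(1/30) = A/6)
48165 + l(6*7 - 6) = 48165 + (6*7 - 6)/6 = 48165 + (42 - 6)/6 = 48165 + (⅙)*36 = 48165 + 6 = 48171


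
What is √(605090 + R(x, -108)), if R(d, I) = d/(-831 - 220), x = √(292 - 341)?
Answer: √(668383019090 - 7357*I)/1051 ≈ 777.88 - 4.2811e-6*I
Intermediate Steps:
x = 7*I (x = √(-49) = 7*I ≈ 7.0*I)
R(d, I) = -d/1051 (R(d, I) = d/(-1051) = d*(-1/1051) = -d/1051)
√(605090 + R(x, -108)) = √(605090 - 7*I/1051)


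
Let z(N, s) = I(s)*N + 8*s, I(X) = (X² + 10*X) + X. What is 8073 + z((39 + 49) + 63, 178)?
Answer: 5089439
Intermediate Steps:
I(X) = X² + 11*X
z(N, s) = 8*s + N*s*(11 + s) (z(N, s) = (s*(11 + s))*N + 8*s = N*s*(11 + s) + 8*s = 8*s + N*s*(11 + s))
8073 + z((39 + 49) + 63, 178) = 8073 + 178*(8 + ((39 + 49) + 63)*(11 + 178)) = 8073 + 178*(8 + (88 + 63)*189) = 8073 + 178*(8 + 151*189) = 8073 + 178*(8 + 28539) = 8073 + 178*28547 = 8073 + 5081366 = 5089439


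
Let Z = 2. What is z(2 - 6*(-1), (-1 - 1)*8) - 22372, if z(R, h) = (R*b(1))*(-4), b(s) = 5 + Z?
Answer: -22596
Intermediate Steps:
b(s) = 7 (b(s) = 5 + 2 = 7)
z(R, h) = -28*R (z(R, h) = (R*7)*(-4) = (7*R)*(-4) = -28*R)
z(2 - 6*(-1), (-1 - 1)*8) - 22372 = -28*(2 - 6*(-1)) - 22372 = -28*(2 + 6) - 22372 = -28*8 - 22372 = -224 - 22372 = -22596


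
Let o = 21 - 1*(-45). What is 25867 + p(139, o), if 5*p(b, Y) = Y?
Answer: 129401/5 ≈ 25880.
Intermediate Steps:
o = 66 (o = 21 + 45 = 66)
p(b, Y) = Y/5
25867 + p(139, o) = 25867 + (1/5)*66 = 25867 + 66/5 = 129401/5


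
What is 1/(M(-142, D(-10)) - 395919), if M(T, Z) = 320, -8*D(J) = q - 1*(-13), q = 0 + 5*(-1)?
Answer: -1/395599 ≈ -2.5278e-6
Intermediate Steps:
q = -5 (q = 0 - 5 = -5)
D(J) = -1 (D(J) = -(-5 - 1*(-13))/8 = -(-5 + 13)/8 = -1/8*8 = -1)
1/(M(-142, D(-10)) - 395919) = 1/(320 - 395919) = 1/(-395599) = -1/395599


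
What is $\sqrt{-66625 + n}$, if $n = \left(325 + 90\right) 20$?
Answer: $5 i \sqrt{2333} \approx 241.51 i$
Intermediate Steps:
$n = 8300$ ($n = 415 \cdot 20 = 8300$)
$\sqrt{-66625 + n} = \sqrt{-66625 + 8300} = \sqrt{-58325} = 5 i \sqrt{2333}$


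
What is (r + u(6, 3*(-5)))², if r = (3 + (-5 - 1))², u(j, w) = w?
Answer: 36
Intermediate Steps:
r = 9 (r = (3 - 6)² = (-3)² = 9)
(r + u(6, 3*(-5)))² = (9 + 3*(-5))² = (9 - 15)² = (-6)² = 36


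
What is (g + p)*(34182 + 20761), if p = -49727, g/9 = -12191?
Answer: -8760441578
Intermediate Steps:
g = -109719 (g = 9*(-12191) = -109719)
(g + p)*(34182 + 20761) = (-109719 - 49727)*(34182 + 20761) = -159446*54943 = -8760441578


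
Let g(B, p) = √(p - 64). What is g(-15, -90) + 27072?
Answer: 27072 + I*√154 ≈ 27072.0 + 12.41*I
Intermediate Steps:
g(B, p) = √(-64 + p)
g(-15, -90) + 27072 = √(-64 - 90) + 27072 = √(-154) + 27072 = I*√154 + 27072 = 27072 + I*√154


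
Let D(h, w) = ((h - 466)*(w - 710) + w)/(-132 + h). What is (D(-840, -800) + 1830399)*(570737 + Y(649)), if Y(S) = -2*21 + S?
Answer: 84614930755616/81 ≈ 1.0446e+12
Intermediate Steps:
Y(S) = -42 + S
D(h, w) = (w + (-710 + w)*(-466 + h))/(-132 + h) (D(h, w) = ((-466 + h)*(-710 + w) + w)/(-132 + h) = ((-710 + w)*(-466 + h) + w)/(-132 + h) = (w + (-710 + w)*(-466 + h))/(-132 + h))
(D(-840, -800) + 1830399)*(570737 + Y(649)) = ((330860 - 710*(-840) - 465*(-800) - 840*(-800))/(-132 - 840) + 1830399)*(570737 + (-42 + 649)) = ((330860 + 596400 + 372000 + 672000)/(-972) + 1830399)*(570737 + 607) = (-1/972*1971260 + 1830399)*571344 = (-492815/243 + 1830399)*571344 = (444294142/243)*571344 = 84614930755616/81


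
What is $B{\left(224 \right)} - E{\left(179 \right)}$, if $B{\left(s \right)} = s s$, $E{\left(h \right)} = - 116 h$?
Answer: $70940$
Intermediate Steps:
$B{\left(s \right)} = s^{2}$
$B{\left(224 \right)} - E{\left(179 \right)} = 224^{2} - \left(-116\right) 179 = 50176 - -20764 = 50176 + 20764 = 70940$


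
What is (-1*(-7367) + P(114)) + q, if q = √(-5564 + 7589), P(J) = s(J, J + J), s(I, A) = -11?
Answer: 7401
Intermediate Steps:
P(J) = -11
q = 45 (q = √2025 = 45)
(-1*(-7367) + P(114)) + q = (-1*(-7367) - 11) + 45 = (7367 - 11) + 45 = 7356 + 45 = 7401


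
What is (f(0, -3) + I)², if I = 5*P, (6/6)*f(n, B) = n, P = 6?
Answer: 900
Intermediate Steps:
f(n, B) = n
I = 30 (I = 5*6 = 30)
(f(0, -3) + I)² = (0 + 30)² = 30² = 900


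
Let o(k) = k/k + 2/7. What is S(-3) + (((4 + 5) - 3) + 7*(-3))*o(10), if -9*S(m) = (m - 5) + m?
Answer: -1138/63 ≈ -18.063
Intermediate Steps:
S(m) = 5/9 - 2*m/9 (S(m) = -((m - 5) + m)/9 = -((-5 + m) + m)/9 = -(-5 + 2*m)/9 = 5/9 - 2*m/9)
o(k) = 9/7 (o(k) = 1 + 2*(⅐) = 1 + 2/7 = 9/7)
S(-3) + (((4 + 5) - 3) + 7*(-3))*o(10) = (5/9 - 2/9*(-3)) + (((4 + 5) - 3) + 7*(-3))*(9/7) = (5/9 + ⅔) + ((9 - 3) - 21)*(9/7) = 11/9 + (6 - 21)*(9/7) = 11/9 - 15*9/7 = 11/9 - 135/7 = -1138/63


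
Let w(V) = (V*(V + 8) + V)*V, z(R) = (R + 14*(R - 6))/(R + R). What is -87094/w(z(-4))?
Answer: -43547/4374 ≈ -9.9559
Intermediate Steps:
z(R) = (-84 + 15*R)/(2*R) (z(R) = (R + 14*(-6 + R))/((2*R)) = (R + (-84 + 14*R))*(1/(2*R)) = (-84 + 15*R)*(1/(2*R)) = (-84 + 15*R)/(2*R))
w(V) = V*(V + V*(8 + V)) (w(V) = (V*(8 + V) + V)*V = (V + V*(8 + V))*V = V*(V + V*(8 + V)))
-87094/w(z(-4)) = -87094*1/((9 + (15/2 - 42/(-4)))*(15/2 - 42/(-4))**2) = -87094*1/((9 + (15/2 - 42*(-1/4)))*(15/2 - 42*(-1/4))**2) = -87094*1/((9 + (15/2 + 21/2))*(15/2 + 21/2)**2) = -87094*1/(324*(9 + 18)) = -87094/(324*27) = -87094/8748 = -87094*1/8748 = -43547/4374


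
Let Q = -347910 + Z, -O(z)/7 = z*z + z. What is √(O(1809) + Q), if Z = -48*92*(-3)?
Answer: 2*I*√5813673 ≈ 4822.3*I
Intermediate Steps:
Z = 13248 (Z = -4416*(-3) = 13248)
O(z) = -7*z - 7*z² (O(z) = -7*(z*z + z) = -7*(z² + z) = -7*(z + z²) = -7*z - 7*z²)
Q = -334662 (Q = -347910 + 13248 = -334662)
√(O(1809) + Q) = √(-7*1809*(1 + 1809) - 334662) = √(-7*1809*1810 - 334662) = √(-22920030 - 334662) = √(-23254692) = 2*I*√5813673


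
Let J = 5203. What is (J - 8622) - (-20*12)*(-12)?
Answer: -6299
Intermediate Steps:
(J - 8622) - (-20*12)*(-12) = (5203 - 8622) - (-20*12)*(-12) = -3419 - (-240)*(-12) = -3419 - 1*2880 = -3419 - 2880 = -6299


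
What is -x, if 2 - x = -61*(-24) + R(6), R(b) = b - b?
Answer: 1462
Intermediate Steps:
R(b) = 0
x = -1462 (x = 2 - (-61*(-24) + 0) = 2 - (1464 + 0) = 2 - 1*1464 = 2 - 1464 = -1462)
-x = -1*(-1462) = 1462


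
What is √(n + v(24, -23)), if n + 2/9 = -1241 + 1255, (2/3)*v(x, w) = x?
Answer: 8*√7/3 ≈ 7.0553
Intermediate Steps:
v(x, w) = 3*x/2
n = 124/9 (n = -2/9 + (-1241 + 1255) = -2/9 + 14 = 124/9 ≈ 13.778)
√(n + v(24, -23)) = √(124/9 + (3/2)*24) = √(124/9 + 36) = √(448/9) = 8*√7/3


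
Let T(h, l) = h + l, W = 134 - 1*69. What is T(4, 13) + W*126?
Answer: 8207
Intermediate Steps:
W = 65 (W = 134 - 69 = 65)
T(4, 13) + W*126 = (4 + 13) + 65*126 = 17 + 8190 = 8207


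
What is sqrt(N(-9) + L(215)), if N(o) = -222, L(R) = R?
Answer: I*sqrt(7) ≈ 2.6458*I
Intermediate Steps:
sqrt(N(-9) + L(215)) = sqrt(-222 + 215) = sqrt(-7) = I*sqrt(7)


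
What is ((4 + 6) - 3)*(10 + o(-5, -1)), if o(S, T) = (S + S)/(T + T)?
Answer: 105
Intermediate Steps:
o(S, T) = S/T (o(S, T) = (2*S)/((2*T)) = (2*S)*(1/(2*T)) = S/T)
((4 + 6) - 3)*(10 + o(-5, -1)) = ((4 + 6) - 3)*(10 - 5/(-1)) = (10 - 3)*(10 - 5*(-1)) = 7*(10 + 5) = 7*15 = 105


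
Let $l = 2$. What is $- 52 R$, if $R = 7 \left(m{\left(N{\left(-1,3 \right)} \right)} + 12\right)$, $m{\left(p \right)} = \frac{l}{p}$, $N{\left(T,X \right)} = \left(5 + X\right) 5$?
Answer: $- \frac{21931}{5} \approx -4386.2$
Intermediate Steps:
$N{\left(T,X \right)} = 25 + 5 X$
$m{\left(p \right)} = \frac{2}{p}$
$R = \frac{1687}{20}$ ($R = 7 \left(\frac{2}{25 + 5 \cdot 3} + 12\right) = 7 \left(\frac{2}{25 + 15} + 12\right) = 7 \left(\frac{2}{40} + 12\right) = 7 \left(2 \cdot \frac{1}{40} + 12\right) = 7 \left(\frac{1}{20} + 12\right) = 7 \cdot \frac{241}{20} = \frac{1687}{20} \approx 84.35$)
$- 52 R = \left(-52\right) \frac{1687}{20} = - \frac{21931}{5}$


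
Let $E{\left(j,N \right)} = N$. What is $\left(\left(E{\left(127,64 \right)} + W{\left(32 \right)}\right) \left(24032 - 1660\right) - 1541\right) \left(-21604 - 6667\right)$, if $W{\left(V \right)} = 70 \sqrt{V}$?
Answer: $-40435078357 - 177094067360 \sqrt{2} \approx -2.9088 \cdot 10^{11}$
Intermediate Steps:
$\left(\left(E{\left(127,64 \right)} + W{\left(32 \right)}\right) \left(24032 - 1660\right) - 1541\right) \left(-21604 - 6667\right) = \left(\left(64 + 70 \sqrt{32}\right) \left(24032 - 1660\right) - 1541\right) \left(-21604 - 6667\right) = \left(\left(64 + 70 \cdot 4 \sqrt{2}\right) 22372 - 1541\right) \left(-28271\right) = \left(\left(64 + 280 \sqrt{2}\right) 22372 - 1541\right) \left(-28271\right) = \left(\left(1431808 + 6264160 \sqrt{2}\right) - 1541\right) \left(-28271\right) = \left(1430267 + 6264160 \sqrt{2}\right) \left(-28271\right) = -40435078357 - 177094067360 \sqrt{2}$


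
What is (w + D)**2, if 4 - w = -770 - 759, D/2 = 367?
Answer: 5139289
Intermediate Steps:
D = 734 (D = 2*367 = 734)
w = 1533 (w = 4 - (-770 - 759) = 4 - 1*(-1529) = 4 + 1529 = 1533)
(w + D)**2 = (1533 + 734)**2 = 2267**2 = 5139289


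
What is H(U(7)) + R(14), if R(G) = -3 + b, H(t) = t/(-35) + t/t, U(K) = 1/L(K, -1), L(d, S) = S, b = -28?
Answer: -1049/35 ≈ -29.971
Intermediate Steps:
U(K) = -1 (U(K) = 1/(-1) = -1)
H(t) = 1 - t/35 (H(t) = t*(-1/35) + 1 = -t/35 + 1 = 1 - t/35)
R(G) = -31 (R(G) = -3 - 28 = -31)
H(U(7)) + R(14) = (1 - 1/35*(-1)) - 31 = (1 + 1/35) - 31 = 36/35 - 31 = -1049/35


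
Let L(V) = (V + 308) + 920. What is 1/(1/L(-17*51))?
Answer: 361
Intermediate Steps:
L(V) = 1228 + V (L(V) = (308 + V) + 920 = 1228 + V)
1/(1/L(-17*51)) = 1/(1/(1228 - 17*51)) = 1/(1/(1228 - 867)) = 1/(1/361) = 361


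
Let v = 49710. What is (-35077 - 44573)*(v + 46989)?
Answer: -7702075350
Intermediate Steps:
(-35077 - 44573)*(v + 46989) = (-35077 - 44573)*(49710 + 46989) = -79650*96699 = -7702075350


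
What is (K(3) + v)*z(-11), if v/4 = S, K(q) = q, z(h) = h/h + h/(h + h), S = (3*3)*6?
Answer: 657/2 ≈ 328.50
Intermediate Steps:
S = 54 (S = 9*6 = 54)
z(h) = 3/2 (z(h) = 1 + h/((2*h)) = 1 + h*(1/(2*h)) = 1 + ½ = 3/2)
v = 216 (v = 4*54 = 216)
(K(3) + v)*z(-11) = (3 + 216)*(3/2) = 219*(3/2) = 657/2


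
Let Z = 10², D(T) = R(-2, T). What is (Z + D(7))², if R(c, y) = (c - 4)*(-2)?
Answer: 12544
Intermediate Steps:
R(c, y) = 8 - 2*c (R(c, y) = (-4 + c)*(-2) = 8 - 2*c)
D(T) = 12 (D(T) = 8 - 2*(-2) = 8 + 4 = 12)
Z = 100
(Z + D(7))² = (100 + 12)² = 112² = 12544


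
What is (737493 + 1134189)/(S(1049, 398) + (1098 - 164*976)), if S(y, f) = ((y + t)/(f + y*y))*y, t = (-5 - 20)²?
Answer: -114463648551/9721547656 ≈ -11.774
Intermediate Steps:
t = 625 (t = (-25)² = 625)
S(y, f) = y*(625 + y)/(f + y²) (S(y, f) = ((y + 625)/(f + y*y))*y = ((625 + y)/(f + y²))*y = y*(625 + y)/(f + y²))
(737493 + 1134189)/(S(1049, 398) + (1098 - 164*976)) = (737493 + 1134189)/(1049*(625 + 1049)/(398 + 1049²) + (1098 - 164*976)) = 1871682/(1049*1674/(398 + 1100401) + (1098 - 160064)) = 1871682/(1049*1674/1100799 - 158966) = 1871682/(1049*(1/1100799)*1674 - 158966) = 1871682/(195114/122311 - 158966) = 1871682/(-19443095312/122311) = 1871682*(-122311/19443095312) = -114463648551/9721547656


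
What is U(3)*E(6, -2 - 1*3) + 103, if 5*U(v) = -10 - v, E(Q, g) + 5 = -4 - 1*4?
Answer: 684/5 ≈ 136.80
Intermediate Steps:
E(Q, g) = -13 (E(Q, g) = -5 + (-4 - 1*4) = -5 + (-4 - 4) = -5 - 8 = -13)
U(v) = -2 - v/5 (U(v) = (-10 - v)/5 = -2 - v/5)
U(3)*E(6, -2 - 1*3) + 103 = (-2 - 1/5*3)*(-13) + 103 = (-2 - 3/5)*(-13) + 103 = -13/5*(-13) + 103 = 169/5 + 103 = 684/5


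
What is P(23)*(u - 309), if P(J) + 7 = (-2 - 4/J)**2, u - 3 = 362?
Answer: -67368/529 ≈ -127.35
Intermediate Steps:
u = 365 (u = 3 + 362 = 365)
P(J) = -7 + (-2 - 4/J)**2
P(23)*(u - 309) = (-3 + 16/23 + 16/23**2)*(365 - 309) = (-3 + 16*(1/23) + 16*(1/529))*56 = (-3 + 16/23 + 16/529)*56 = -1203/529*56 = -67368/529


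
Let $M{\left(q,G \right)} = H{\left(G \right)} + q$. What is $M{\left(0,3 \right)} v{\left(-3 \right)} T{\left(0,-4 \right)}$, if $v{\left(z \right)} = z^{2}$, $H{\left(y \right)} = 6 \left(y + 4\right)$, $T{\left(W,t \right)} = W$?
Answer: $0$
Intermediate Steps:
$H{\left(y \right)} = 24 + 6 y$ ($H{\left(y \right)} = 6 \left(4 + y\right) = 24 + 6 y$)
$M{\left(q,G \right)} = 24 + q + 6 G$ ($M{\left(q,G \right)} = \left(24 + 6 G\right) + q = 24 + q + 6 G$)
$M{\left(0,3 \right)} v{\left(-3 \right)} T{\left(0,-4 \right)} = \left(24 + 0 + 6 \cdot 3\right) \left(-3\right)^{2} \cdot 0 = \left(24 + 0 + 18\right) 9 \cdot 0 = 42 \cdot 9 \cdot 0 = 378 \cdot 0 = 0$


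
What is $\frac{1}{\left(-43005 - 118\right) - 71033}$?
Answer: $- \frac{1}{114156} \approx -8.7599 \cdot 10^{-6}$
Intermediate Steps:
$\frac{1}{\left(-43005 - 118\right) - 71033} = \frac{1}{-43123 - 71033} = \frac{1}{-114156} = - \frac{1}{114156}$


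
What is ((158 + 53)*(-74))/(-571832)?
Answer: 7807/285916 ≈ 0.027305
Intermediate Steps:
((158 + 53)*(-74))/(-571832) = (211*(-74))*(-1/571832) = -15614*(-1/571832) = 7807/285916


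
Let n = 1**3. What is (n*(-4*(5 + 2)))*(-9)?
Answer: 252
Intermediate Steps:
n = 1
(n*(-4*(5 + 2)))*(-9) = (1*(-4*(5 + 2)))*(-9) = (1*(-4*7))*(-9) = (1*(-28))*(-9) = -28*(-9) = 252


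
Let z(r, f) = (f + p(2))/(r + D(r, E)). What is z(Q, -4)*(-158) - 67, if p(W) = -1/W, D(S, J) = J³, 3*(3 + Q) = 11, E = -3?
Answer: -94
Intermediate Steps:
Q = ⅔ (Q = -3 + (⅓)*11 = -3 + 11/3 = ⅔ ≈ 0.66667)
z(r, f) = (-½ + f)/(-27 + r) (z(r, f) = (f - 1/2)/(r + (-3)³) = (f - 1*½)/(r - 27) = (f - ½)/(-27 + r) = (-½ + f)/(-27 + r))
z(Q, -4)*(-158) - 67 = ((-½ - 4)/(-27 + ⅔))*(-158) - 67 = (-9/2/(-79/3))*(-158) - 67 = -3/79*(-9/2)*(-158) - 67 = (27/158)*(-158) - 67 = -27 - 67 = -94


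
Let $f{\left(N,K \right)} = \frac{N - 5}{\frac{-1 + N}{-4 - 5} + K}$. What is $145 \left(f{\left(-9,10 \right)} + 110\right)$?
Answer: $\frac{157673}{10} \approx 15767.0$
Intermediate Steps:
$f{\left(N,K \right)} = \frac{-5 + N}{\frac{1}{9} + K - \frac{N}{9}}$ ($f{\left(N,K \right)} = \frac{-5 + N}{\frac{-1 + N}{-9} + K} = \frac{-5 + N}{\left(-1 + N\right) \left(- \frac{1}{9}\right) + K} = \frac{-5 + N}{\left(\frac{1}{9} - \frac{N}{9}\right) + K} = \frac{-5 + N}{\frac{1}{9} + K - \frac{N}{9}}$)
$145 \left(f{\left(-9,10 \right)} + 110\right) = 145 \left(\frac{9 \left(-5 - 9\right)}{1 - -9 + 9 \cdot 10} + 110\right) = 145 \left(9 \frac{1}{1 + 9 + 90} \left(-14\right) + 110\right) = 145 \left(9 \cdot \frac{1}{100} \left(-14\right) + 110\right) = 145 \left(- \frac{63}{50} + 110\right) = 145 \cdot \frac{5437}{50} = \frac{157673}{10}$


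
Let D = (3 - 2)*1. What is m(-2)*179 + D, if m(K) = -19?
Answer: -3400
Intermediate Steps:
D = 1 (D = 1*1 = 1)
m(-2)*179 + D = -19*179 + 1 = -3401 + 1 = -3400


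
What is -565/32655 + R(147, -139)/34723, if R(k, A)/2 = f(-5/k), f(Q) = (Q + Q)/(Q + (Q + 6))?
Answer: -855399037/49437149034 ≈ -0.017303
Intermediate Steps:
f(Q) = 2*Q/(6 + 2*Q) (f(Q) = (2*Q)/(Q + (6 + Q)) = (2*Q)/(6 + 2*Q) = 2*Q/(6 + 2*Q))
R(k, A) = -10/(k*(3 - 5/k)) (R(k, A) = 2*((-5/k)/(3 - 5/k)) = 2*(-5/(k*(3 - 5/k))) = -10/(k*(3 - 5/k)))
-565/32655 + R(147, -139)/34723 = -565/32655 - 10/(-5 + 3*147)/34723 = -565*1/32655 - 10/(-5 + 441)*(1/34723) = -113/6531 - 10/436*(1/34723) = -113/6531 - 10*1/436*(1/34723) = -113/6531 - 5/218*1/34723 = -113/6531 - 5/7569614 = -855399037/49437149034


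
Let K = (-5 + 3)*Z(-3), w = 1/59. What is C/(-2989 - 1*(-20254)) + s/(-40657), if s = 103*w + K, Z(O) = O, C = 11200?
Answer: 5371651099/8282928639 ≈ 0.64852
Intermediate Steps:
w = 1/59 ≈ 0.016949
K = 6 (K = (-5 + 3)*(-3) = -2*(-3) = 6)
s = 457/59 (s = 103*(1/59) + 6 = 103/59 + 6 = 457/59 ≈ 7.7458)
C/(-2989 - 1*(-20254)) + s/(-40657) = 11200/(-2989 - 1*(-20254)) + (457/59)/(-40657) = 11200/(-2989 + 20254) + (457/59)*(-1/40657) = 11200/17265 - 457/2398763 = 11200*(1/17265) - 457/2398763 = 2240/3453 - 457/2398763 = 5371651099/8282928639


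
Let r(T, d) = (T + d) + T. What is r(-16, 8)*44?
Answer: -1056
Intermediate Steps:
r(T, d) = d + 2*T
r(-16, 8)*44 = (8 + 2*(-16))*44 = (8 - 32)*44 = -24*44 = -1056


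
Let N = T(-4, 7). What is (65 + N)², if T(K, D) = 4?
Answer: 4761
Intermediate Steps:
N = 4
(65 + N)² = (65 + 4)² = 69² = 4761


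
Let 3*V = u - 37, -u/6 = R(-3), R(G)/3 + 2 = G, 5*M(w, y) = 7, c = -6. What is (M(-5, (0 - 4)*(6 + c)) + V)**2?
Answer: 81796/225 ≈ 363.54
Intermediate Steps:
M(w, y) = 7/5 (M(w, y) = (1/5)*7 = 7/5)
R(G) = -6 + 3*G
u = 90 (u = -6*(-6 + 3*(-3)) = -6*(-6 - 9) = -6*(-15) = 90)
V = 53/3 (V = (90 - 37)/3 = (1/3)*53 = 53/3 ≈ 17.667)
(M(-5, (0 - 4)*(6 + c)) + V)**2 = (7/5 + 53/3)**2 = (286/15)**2 = 81796/225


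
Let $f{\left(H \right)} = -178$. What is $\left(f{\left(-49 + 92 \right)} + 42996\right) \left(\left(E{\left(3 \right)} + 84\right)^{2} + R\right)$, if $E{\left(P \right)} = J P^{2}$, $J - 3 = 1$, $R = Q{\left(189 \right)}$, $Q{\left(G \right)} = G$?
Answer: $624671802$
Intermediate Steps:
$R = 189$
$J = 4$ ($J = 3 + 1 = 4$)
$E{\left(P \right)} = 4 P^{2}$
$\left(f{\left(-49 + 92 \right)} + 42996\right) \left(\left(E{\left(3 \right)} + 84\right)^{2} + R\right) = \left(-178 + 42996\right) \left(\left(4 \cdot 3^{2} + 84\right)^{2} + 189\right) = 42818 \left(\left(4 \cdot 9 + 84\right)^{2} + 189\right) = 42818 \left(\left(36 + 84\right)^{2} + 189\right) = 42818 \left(120^{2} + 189\right) = 42818 \left(14400 + 189\right) = 42818 \cdot 14589 = 624671802$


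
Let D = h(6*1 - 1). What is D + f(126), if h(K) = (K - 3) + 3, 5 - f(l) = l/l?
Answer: 9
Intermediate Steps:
f(l) = 4 (f(l) = 5 - l/l = 5 - 1*1 = 5 - 1 = 4)
h(K) = K (h(K) = (-3 + K) + 3 = K)
D = 5 (D = 6*1 - 1 = 6 - 1 = 5)
D + f(126) = 5 + 4 = 9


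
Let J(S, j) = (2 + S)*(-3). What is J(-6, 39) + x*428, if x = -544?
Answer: -232820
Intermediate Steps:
J(S, j) = -6 - 3*S
J(-6, 39) + x*428 = (-6 - 3*(-6)) - 544*428 = (-6 + 18) - 232832 = 12 - 232832 = -232820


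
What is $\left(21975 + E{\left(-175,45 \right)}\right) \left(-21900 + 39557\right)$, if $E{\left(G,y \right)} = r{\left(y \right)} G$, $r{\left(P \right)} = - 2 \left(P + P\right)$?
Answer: $944208075$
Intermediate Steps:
$r{\left(P \right)} = - 4 P$ ($r{\left(P \right)} = - 2 \cdot 2 P = - 4 P$)
$E{\left(G,y \right)} = - 4 G y$ ($E{\left(G,y \right)} = - 4 y G = - 4 G y$)
$\left(21975 + E{\left(-175,45 \right)}\right) \left(-21900 + 39557\right) = \left(21975 - \left(-700\right) 45\right) \left(-21900 + 39557\right) = \left(21975 + 31500\right) 17657 = 53475 \cdot 17657 = 944208075$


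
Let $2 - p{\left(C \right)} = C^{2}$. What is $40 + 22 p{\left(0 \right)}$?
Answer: $84$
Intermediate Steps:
$p{\left(C \right)} = 2 - C^{2}$
$40 + 22 p{\left(0 \right)} = 40 + 22 \left(2 - 0^{2}\right) = 40 + 22 \left(2 - 0\right) = 40 + 22 \left(2 + 0\right) = 40 + 22 \cdot 2 = 40 + 44 = 84$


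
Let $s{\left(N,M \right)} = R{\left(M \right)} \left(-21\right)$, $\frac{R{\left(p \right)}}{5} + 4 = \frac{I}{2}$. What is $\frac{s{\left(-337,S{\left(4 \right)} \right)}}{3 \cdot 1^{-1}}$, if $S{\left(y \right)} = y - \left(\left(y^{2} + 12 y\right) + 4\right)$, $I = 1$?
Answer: $\frac{245}{2} \approx 122.5$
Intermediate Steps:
$R{\left(p \right)} = - \frac{35}{2}$ ($R{\left(p \right)} = -20 + 5 \cdot 1 \cdot \frac{1}{2} = -20 + 5 \cdot \frac{1}{2} = -20 + \frac{5}{2} = - \frac{35}{2}$)
$S{\left(y \right)} = -4 - y^{2} - 11 y$ ($S{\left(y \right)} = y - \left(4 + y^{2} + 12 y\right) = -4 - y^{2} - 11 y$)
$s{\left(N,M \right)} = \frac{735}{2}$ ($s{\left(N,M \right)} = \left(- \frac{35}{2}\right) \left(-21\right) = \frac{735}{2}$)
$\frac{s{\left(-337,S{\left(4 \right)} \right)}}{3 \cdot 1^{-1}} = \frac{1}{3 \cdot 1^{-1}} \cdot \frac{735}{2} = \frac{1}{3 \cdot 1} \cdot \frac{735}{2} = \frac{1}{3} \cdot \frac{735}{2} = \frac{245}{2}$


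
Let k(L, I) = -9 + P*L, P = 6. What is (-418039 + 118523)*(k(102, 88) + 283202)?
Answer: -85004138380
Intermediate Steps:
k(L, I) = -9 + 6*L
(-418039 + 118523)*(k(102, 88) + 283202) = (-418039 + 118523)*((-9 + 6*102) + 283202) = -299516*((-9 + 612) + 283202) = -299516*(603 + 283202) = -299516*283805 = -85004138380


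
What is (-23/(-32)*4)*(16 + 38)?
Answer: 621/4 ≈ 155.25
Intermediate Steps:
(-23/(-32)*4)*(16 + 38) = (-23*(-1/32)*4)*54 = ((23/32)*4)*54 = (23/8)*54 = 621/4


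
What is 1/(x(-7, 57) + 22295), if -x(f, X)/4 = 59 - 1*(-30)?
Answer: 1/21939 ≈ 4.5581e-5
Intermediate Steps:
x(f, X) = -356 (x(f, X) = -4*(59 - 1*(-30)) = -4*(59 + 30) = -4*89 = -356)
1/(x(-7, 57) + 22295) = 1/(-356 + 22295) = 1/21939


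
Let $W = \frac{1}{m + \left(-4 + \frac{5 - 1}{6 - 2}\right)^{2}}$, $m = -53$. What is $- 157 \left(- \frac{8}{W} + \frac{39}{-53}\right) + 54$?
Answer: $- \frac{2920007}{53} \approx -55095.0$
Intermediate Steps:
$W = - \frac{1}{44}$ ($W = \frac{1}{-53 + \left(-4 + \frac{5 - 1}{6 - 2}\right)^{2}} = \frac{1}{-53 + \left(-4 + \frac{4}{4}\right)^{2}} = \frac{1}{-53 + \left(-4 + 4 \cdot \frac{1}{4}\right)^{2}} = \frac{1}{-53 + \left(-4 + 1\right)^{2}} = \frac{1}{-53 + \left(-3\right)^{2}} = \frac{1}{-53 + 9} = \frac{1}{-44} = - \frac{1}{44} \approx -0.022727$)
$- 157 \left(- \frac{8}{W} + \frac{39}{-53}\right) + 54 = - 157 \left(- \frac{8}{- \frac{1}{44}} + \frac{39}{-53}\right) + 54 = - 157 \left(\left(-8\right) \left(-44\right) + 39 \left(- \frac{1}{53}\right)\right) + 54 = - 157 \left(352 - \frac{39}{53}\right) + 54 = \left(-157\right) \frac{18617}{53} + 54 = - \frac{2922869}{53} + 54 = - \frac{2920007}{53}$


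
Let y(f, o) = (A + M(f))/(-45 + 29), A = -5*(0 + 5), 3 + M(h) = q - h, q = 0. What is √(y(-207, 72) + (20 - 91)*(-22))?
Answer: 3*√2757/4 ≈ 39.380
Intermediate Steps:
M(h) = -3 - h (M(h) = -3 + (0 - h) = -3 - h)
A = -25 (A = -5*5 = -25)
y(f, o) = 7/4 + f/16 (y(f, o) = (-25 + (-3 - f))/(-45 + 29) = (-28 - f)/(-16) = (-28 - f)*(-1/16) = 7/4 + f/16)
√(y(-207, 72) + (20 - 91)*(-22)) = √((7/4 + (1/16)*(-207)) + (20 - 91)*(-22)) = √((7/4 - 207/16) - 71*(-22)) = √(-179/16 + 1562) = √(24813/16) = 3*√2757/4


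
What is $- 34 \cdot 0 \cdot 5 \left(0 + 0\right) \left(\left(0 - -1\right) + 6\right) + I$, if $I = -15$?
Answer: $-15$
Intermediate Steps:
$- 34 \cdot 0 \cdot 5 \left(0 + 0\right) \left(\left(0 - -1\right) + 6\right) + I = - 34 \cdot 0 \cdot 5 \left(0 + 0\right) \left(\left(0 - -1\right) + 6\right) - 15 = - 34 \cdot 0 \cdot 0 \left(\left(0 + 1\right) + 6\right) - 15 = - 34 \cdot 0 \cdot 0 \left(1 + 6\right) - 15 = - 34 \cdot 0 \cdot 0 \cdot 7 - 15 = - 34 \cdot 0 \cdot 0 - 15 = \left(-34\right) 0 - 15 = 0 - 15 = -15$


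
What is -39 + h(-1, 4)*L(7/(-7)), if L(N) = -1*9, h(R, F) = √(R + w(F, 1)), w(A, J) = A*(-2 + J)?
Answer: -39 - 9*I*√5 ≈ -39.0 - 20.125*I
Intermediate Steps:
h(R, F) = √(R - F) (h(R, F) = √(R + F*(-2 + 1)) = √(R + F*(-1)) = √(R - F))
L(N) = -9
-39 + h(-1, 4)*L(7/(-7)) = -39 + √(-1 - 1*4)*(-9) = -39 + √(-1 - 4)*(-9) = -39 + √(-5)*(-9) = -39 + (I*√5)*(-9) = -39 - 9*I*√5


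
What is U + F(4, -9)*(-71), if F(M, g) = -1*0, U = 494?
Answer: 494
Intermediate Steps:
F(M, g) = 0
U + F(4, -9)*(-71) = 494 + 0*(-71) = 494 + 0 = 494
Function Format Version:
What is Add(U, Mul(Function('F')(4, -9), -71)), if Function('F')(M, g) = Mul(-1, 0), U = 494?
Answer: 494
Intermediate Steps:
Function('F')(M, g) = 0
Add(U, Mul(Function('F')(4, -9), -71)) = Add(494, Mul(0, -71)) = Add(494, 0) = 494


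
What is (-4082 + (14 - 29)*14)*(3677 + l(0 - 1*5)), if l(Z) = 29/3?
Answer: -47469520/3 ≈ -1.5823e+7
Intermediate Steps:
l(Z) = 29/3 (l(Z) = 29*(⅓) = 29/3)
(-4082 + (14 - 29)*14)*(3677 + l(0 - 1*5)) = (-4082 + (14 - 29)*14)*(3677 + 29/3) = (-4082 - 15*14)*(11060/3) = (-4082 - 210)*(11060/3) = -4292*11060/3 = -47469520/3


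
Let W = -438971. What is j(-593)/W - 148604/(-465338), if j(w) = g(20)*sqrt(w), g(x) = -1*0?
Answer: 74302/232669 ≈ 0.31935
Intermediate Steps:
g(x) = 0
j(w) = 0 (j(w) = 0*sqrt(w) = 0)
j(-593)/W - 148604/(-465338) = 0/(-438971) - 148604/(-465338) = 0*(-1/438971) - 148604*(-1/465338) = 0 + 74302/232669 = 74302/232669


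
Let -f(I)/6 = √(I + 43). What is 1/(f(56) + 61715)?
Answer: 61715/3808737661 + 18*√11/3808737661 ≈ 1.6219e-5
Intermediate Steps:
f(I) = -6*√(43 + I) (f(I) = -6*√(I + 43) = -6*√(43 + I))
1/(f(56) + 61715) = 1/(-6*√(43 + 56) + 61715) = 1/(-18*√11 + 61715) = 1/(61715 - 18*√11)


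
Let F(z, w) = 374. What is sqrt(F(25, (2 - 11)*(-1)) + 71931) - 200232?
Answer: -200232 + sqrt(72305) ≈ -1.9996e+5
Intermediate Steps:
sqrt(F(25, (2 - 11)*(-1)) + 71931) - 200232 = sqrt(374 + 71931) - 200232 = sqrt(72305) - 200232 = -200232 + sqrt(72305)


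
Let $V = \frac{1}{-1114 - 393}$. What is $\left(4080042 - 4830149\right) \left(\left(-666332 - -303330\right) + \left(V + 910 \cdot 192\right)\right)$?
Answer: $\frac{212836091534325}{1507} \approx 1.4123 \cdot 10^{11}$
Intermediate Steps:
$V = - \frac{1}{1507}$ ($V = \frac{1}{-1507} = - \frac{1}{1507} \approx -0.00066357$)
$\left(4080042 - 4830149\right) \left(\left(-666332 - -303330\right) + \left(V + 910 \cdot 192\right)\right) = \left(4080042 - 4830149\right) \left(\left(-666332 - -303330\right) + \left(- \frac{1}{1507} + 910 \cdot 192\right)\right) = - 750107 \left(\left(-666332 + 303330\right) + \left(- \frac{1}{1507} + 174720\right)\right) = - 750107 \left(-363002 + \frac{263303039}{1507}\right) = \left(-750107\right) \left(- \frac{283740975}{1507}\right) = \frac{212836091534325}{1507}$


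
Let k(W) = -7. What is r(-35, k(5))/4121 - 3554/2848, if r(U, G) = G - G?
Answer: -1777/1424 ≈ -1.2479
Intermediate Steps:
r(U, G) = 0
r(-35, k(5))/4121 - 3554/2848 = 0/4121 - 3554/2848 = 0*(1/4121) - 3554*1/2848 = 0 - 1777/1424 = -1777/1424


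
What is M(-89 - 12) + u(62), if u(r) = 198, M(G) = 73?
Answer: 271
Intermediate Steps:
M(-89 - 12) + u(62) = 73 + 198 = 271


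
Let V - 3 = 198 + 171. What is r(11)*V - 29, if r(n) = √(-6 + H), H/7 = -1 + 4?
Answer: -29 + 372*√15 ≈ 1411.8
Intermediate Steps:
H = 21 (H = 7*(-1 + 4) = 7*3 = 21)
V = 372 (V = 3 + (198 + 171) = 3 + 369 = 372)
r(n) = √15 (r(n) = √(-6 + 21) = √15)
r(11)*V - 29 = √15*372 - 29 = 372*√15 - 29 = -29 + 372*√15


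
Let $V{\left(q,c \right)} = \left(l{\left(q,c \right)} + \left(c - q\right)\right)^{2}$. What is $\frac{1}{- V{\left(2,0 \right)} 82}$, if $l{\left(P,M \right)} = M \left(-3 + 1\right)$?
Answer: $- \frac{1}{328} \approx -0.0030488$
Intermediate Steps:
$l{\left(P,M \right)} = - 2 M$ ($l{\left(P,M \right)} = M \left(-2\right) = - 2 M$)
$V{\left(q,c \right)} = \left(- c - q\right)^{2}$ ($V{\left(q,c \right)} = \left(- 2 c + \left(c - q\right)\right)^{2} = \left(- c - q\right)^{2}$)
$\frac{1}{- V{\left(2,0 \right)} 82} = \frac{1}{- \left(0 + 2\right)^{2} \cdot 82} = \frac{1}{- 2^{2} \cdot 82} = \frac{1}{\left(-1\right) 4 \cdot 82} = \frac{1}{\left(-4\right) 82} = \frac{1}{-328} = - \frac{1}{328}$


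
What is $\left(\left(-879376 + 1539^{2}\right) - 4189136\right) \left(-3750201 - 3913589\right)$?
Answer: $20692164025890$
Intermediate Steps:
$\left(\left(-879376 + 1539^{2}\right) - 4189136\right) \left(-3750201 - 3913589\right) = \left(\left(-879376 + 2368521\right) - 4189136\right) \left(-7663790\right) = \left(1489145 - 4189136\right) \left(-7663790\right) = \left(-2699991\right) \left(-7663790\right) = 20692164025890$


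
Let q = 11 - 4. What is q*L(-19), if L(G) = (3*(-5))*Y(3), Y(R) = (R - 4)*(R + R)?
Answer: 630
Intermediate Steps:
Y(R) = 2*R*(-4 + R) (Y(R) = (-4 + R)*(2*R) = 2*R*(-4 + R))
L(G) = 90 (L(G) = (3*(-5))*(2*3*(-4 + 3)) = -30*3*(-1) = -15*(-6) = 90)
q = 7
q*L(-19) = 7*90 = 630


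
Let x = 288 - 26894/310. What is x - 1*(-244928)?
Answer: 37995033/155 ≈ 2.4513e+5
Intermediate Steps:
x = 31193/155 (x = 288 - 26894/310 = 288 - 119*113/155 = 288 - 13447/155 = 31193/155 ≈ 201.25)
x - 1*(-244928) = 31193/155 - 1*(-244928) = 31193/155 + 244928 = 37995033/155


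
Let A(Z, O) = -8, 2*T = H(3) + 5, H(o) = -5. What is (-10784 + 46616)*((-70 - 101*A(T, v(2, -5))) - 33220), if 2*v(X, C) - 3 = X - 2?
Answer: -1163895024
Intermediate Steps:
v(X, C) = ½ + X/2 (v(X, C) = 3/2 + (X - 2)/2 = 3/2 + (-2 + X)/2 = 3/2 + (-1 + X/2) = ½ + X/2)
T = 0 (T = (-5 + 5)/2 = (½)*0 = 0)
(-10784 + 46616)*((-70 - 101*A(T, v(2, -5))) - 33220) = (-10784 + 46616)*((-70 - 101*(-8)) - 33220) = 35832*((-70 + 808) - 33220) = 35832*(738 - 33220) = 35832*(-32482) = -1163895024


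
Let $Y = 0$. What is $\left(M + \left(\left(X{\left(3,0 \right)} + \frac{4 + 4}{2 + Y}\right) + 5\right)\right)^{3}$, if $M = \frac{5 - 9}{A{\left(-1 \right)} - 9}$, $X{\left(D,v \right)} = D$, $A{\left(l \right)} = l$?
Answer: $\frac{238328}{125} \approx 1906.6$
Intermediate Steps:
$M = \frac{2}{5}$ ($M = \frac{5 - 9}{-1 - 9} = - \frac{4}{-10} = \left(-4\right) \left(- \frac{1}{10}\right) = \frac{2}{5} \approx 0.4$)
$\left(M + \left(\left(X{\left(3,0 \right)} + \frac{4 + 4}{2 + Y}\right) + 5\right)\right)^{3} = \left(\frac{2}{5} + \left(\left(3 + \frac{4 + 4}{2 + 0}\right) + 5\right)\right)^{3} = \left(\frac{2}{5} + \left(\left(3 + \frac{8}{2}\right) + 5\right)\right)^{3} = \left(\frac{2}{5} + \left(\left(3 + 8 \cdot \frac{1}{2}\right) + 5\right)\right)^{3} = \left(\frac{2}{5} + \left(\left(3 + 4\right) + 5\right)\right)^{3} = \left(\frac{2}{5} + \left(7 + 5\right)\right)^{3} = \left(\frac{2}{5} + 12\right)^{3} = \left(\frac{62}{5}\right)^{3} = \frac{238328}{125}$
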